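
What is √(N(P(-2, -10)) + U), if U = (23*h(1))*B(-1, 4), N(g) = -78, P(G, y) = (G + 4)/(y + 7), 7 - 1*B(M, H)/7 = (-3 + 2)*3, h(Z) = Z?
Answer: 2*√383 ≈ 39.141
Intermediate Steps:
B(M, H) = 70 (B(M, H) = 49 - 7*(-3 + 2)*3 = 49 - (-7)*3 = 49 - 7*(-3) = 49 + 21 = 70)
P(G, y) = (4 + G)/(7 + y)
U = 1610 (U = (23*1)*70 = 23*70 = 1610)
√(N(P(-2, -10)) + U) = √(-78 + 1610) = √1532 = 2*√383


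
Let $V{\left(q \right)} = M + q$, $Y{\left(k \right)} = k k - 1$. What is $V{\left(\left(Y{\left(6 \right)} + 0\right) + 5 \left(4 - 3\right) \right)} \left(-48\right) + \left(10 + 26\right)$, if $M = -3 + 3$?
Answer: $-1884$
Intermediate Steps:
$M = 0$
$Y{\left(k \right)} = -1 + k^{2}$ ($Y{\left(k \right)} = k^{2} - 1 = -1 + k^{2}$)
$V{\left(q \right)} = q$ ($V{\left(q \right)} = 0 + q = q$)
$V{\left(\left(Y{\left(6 \right)} + 0\right) + 5 \left(4 - 3\right) \right)} \left(-48\right) + \left(10 + 26\right) = \left(\left(\left(-1 + 6^{2}\right) + 0\right) + 5 \left(4 - 3\right)\right) \left(-48\right) + \left(10 + 26\right) = \left(\left(\left(-1 + 36\right) + 0\right) + 5 \cdot 1\right) \left(-48\right) + 36 = \left(\left(35 + 0\right) + 5\right) \left(-48\right) + 36 = \left(35 + 5\right) \left(-48\right) + 36 = 40 \left(-48\right) + 36 = -1920 + 36 = -1884$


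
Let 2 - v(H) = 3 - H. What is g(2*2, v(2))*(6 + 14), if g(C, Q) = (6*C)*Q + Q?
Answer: 500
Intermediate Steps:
v(H) = -1 + H (v(H) = 2 - (3 - H) = 2 + (-3 + H) = -1 + H)
g(C, Q) = Q + 6*C*Q (g(C, Q) = 6*C*Q + Q = Q + 6*C*Q)
g(2*2, v(2))*(6 + 14) = ((-1 + 2)*(1 + 6*(2*2)))*(6 + 14) = (1*(1 + 6*4))*20 = (1*(1 + 24))*20 = (1*25)*20 = 25*20 = 500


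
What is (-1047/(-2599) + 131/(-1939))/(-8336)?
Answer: -105604/2625559181 ≈ -4.0222e-5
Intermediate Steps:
(-1047/(-2599) + 131/(-1939))/(-8336) = (-1047*(-1/2599) + 131*(-1/1939))*(-1/8336) = (1047/2599 - 131/1939)*(-1/8336) = (1689664/5039461)*(-1/8336) = -105604/2625559181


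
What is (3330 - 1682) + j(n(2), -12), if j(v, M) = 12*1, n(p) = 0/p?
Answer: 1660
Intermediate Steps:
n(p) = 0
j(v, M) = 12
(3330 - 1682) + j(n(2), -12) = (3330 - 1682) + 12 = 1648 + 12 = 1660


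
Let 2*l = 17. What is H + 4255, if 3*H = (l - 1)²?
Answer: 17095/4 ≈ 4273.8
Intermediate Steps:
l = 17/2 (l = (½)*17 = 17/2 ≈ 8.5000)
H = 75/4 (H = (17/2 - 1)²/3 = (15/2)²/3 = (⅓)*(225/4) = 75/4 ≈ 18.750)
H + 4255 = 75/4 + 4255 = 17095/4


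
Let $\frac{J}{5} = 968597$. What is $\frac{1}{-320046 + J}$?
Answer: $\frac{1}{4522939} \approx 2.211 \cdot 10^{-7}$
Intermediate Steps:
$J = 4842985$ ($J = 5 \cdot 968597 = 4842985$)
$\frac{1}{-320046 + J} = \frac{1}{-320046 + 4842985} = \frac{1}{4522939}$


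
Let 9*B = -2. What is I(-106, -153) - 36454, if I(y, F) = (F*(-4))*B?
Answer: -36590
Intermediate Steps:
B = -2/9 (B = (1/9)*(-2) = -2/9 ≈ -0.22222)
I(y, F) = 8*F/9 (I(y, F) = (F*(-4))*(-2/9) = -4*F*(-2/9) = 8*F/9)
I(-106, -153) - 36454 = (8/9)*(-153) - 36454 = -136 - 36454 = -36590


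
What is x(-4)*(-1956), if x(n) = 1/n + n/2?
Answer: 4401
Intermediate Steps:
x(n) = 1/n + n/2 (x(n) = 1/n + n*(½) = 1/n + n/2)
x(-4)*(-1956) = (1/(-4) + (½)*(-4))*(-1956) = (-¼ - 2)*(-1956) = -9/4*(-1956) = 4401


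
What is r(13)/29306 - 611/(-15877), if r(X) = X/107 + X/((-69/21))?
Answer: 21958367600/572541020941 ≈ 0.038352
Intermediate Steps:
r(X) = -726*X/2461 (r(X) = X*(1/107) + X/((-69*1/21)) = X/107 + X/(-23/7) = X/107 + X*(-7/23) = X/107 - 7*X/23 = -726*X/2461)
r(13)/29306 - 611/(-15877) = -726/2461*13/29306 - 611/(-15877) = -9438/2461*1/29306 - 611*(-1/15877) = -4719/36061033 + 611/15877 = 21958367600/572541020941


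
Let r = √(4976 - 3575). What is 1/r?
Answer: √1401/1401 ≈ 0.026717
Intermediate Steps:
r = √1401 ≈ 37.430
1/r = 1/(√1401) = √1401/1401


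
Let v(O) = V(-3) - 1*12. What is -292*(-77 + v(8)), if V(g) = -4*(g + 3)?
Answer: 25988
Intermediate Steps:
V(g) = -12 - 4*g (V(g) = -4*(3 + g) = -12 - 4*g)
v(O) = -12 (v(O) = (-12 - 4*(-3)) - 1*12 = (-12 + 12) - 12 = 0 - 12 = -12)
-292*(-77 + v(8)) = -292*(-77 - 12) = -292*(-89) = 25988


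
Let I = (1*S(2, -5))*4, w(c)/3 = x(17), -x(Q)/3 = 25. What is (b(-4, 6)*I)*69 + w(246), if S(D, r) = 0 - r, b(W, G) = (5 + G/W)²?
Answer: 16680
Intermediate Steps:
x(Q) = -75 (x(Q) = -3*25 = -75)
S(D, r) = -r
w(c) = -225 (w(c) = 3*(-75) = -225)
I = 20 (I = (1*(-1*(-5)))*4 = (1*5)*4 = 5*4 = 20)
(b(-4, 6)*I)*69 + w(246) = (((6 + 5*(-4))²/(-4)²)*20)*69 - 225 = (((6 - 20)²/16)*20)*69 - 225 = (((1/16)*(-14)²)*20)*69 - 225 = (((1/16)*196)*20)*69 - 225 = ((49/4)*20)*69 - 225 = 245*69 - 225 = 16905 - 225 = 16680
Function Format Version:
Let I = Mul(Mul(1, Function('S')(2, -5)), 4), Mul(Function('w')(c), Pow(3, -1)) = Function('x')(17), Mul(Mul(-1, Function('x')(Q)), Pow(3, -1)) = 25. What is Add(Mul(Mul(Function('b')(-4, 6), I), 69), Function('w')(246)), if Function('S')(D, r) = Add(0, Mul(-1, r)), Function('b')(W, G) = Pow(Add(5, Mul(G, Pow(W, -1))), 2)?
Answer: 16680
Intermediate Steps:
Function('x')(Q) = -75 (Function('x')(Q) = Mul(-3, 25) = -75)
Function('S')(D, r) = Mul(-1, r)
Function('w')(c) = -225 (Function('w')(c) = Mul(3, -75) = -225)
I = 20 (I = Mul(Mul(1, Mul(-1, -5)), 4) = Mul(Mul(1, 5), 4) = Mul(5, 4) = 20)
Add(Mul(Mul(Function('b')(-4, 6), I), 69), Function('w')(246)) = Add(Mul(Mul(Mul(Pow(-4, -2), Pow(Add(6, Mul(5, -4)), 2)), 20), 69), -225) = Add(Mul(Mul(Mul(Rational(1, 16), Pow(Add(6, -20), 2)), 20), 69), -225) = Add(Mul(Mul(Mul(Rational(1, 16), Pow(-14, 2)), 20), 69), -225) = Add(Mul(Mul(Mul(Rational(1, 16), 196), 20), 69), -225) = Add(Mul(Mul(Rational(49, 4), 20), 69), -225) = Add(Mul(245, 69), -225) = Add(16905, -225) = 16680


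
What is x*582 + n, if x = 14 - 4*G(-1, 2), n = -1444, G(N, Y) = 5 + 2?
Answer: -9592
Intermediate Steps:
G(N, Y) = 7
x = -14 (x = 14 - 4*7 = 14 - 28 = -14)
x*582 + n = -14*582 - 1444 = -8148 - 1444 = -9592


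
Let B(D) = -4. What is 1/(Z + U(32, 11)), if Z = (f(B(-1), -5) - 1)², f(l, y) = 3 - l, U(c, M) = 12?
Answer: 1/48 ≈ 0.020833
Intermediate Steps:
Z = 36 (Z = ((3 - 1*(-4)) - 1)² = ((3 + 4) - 1)² = (7 - 1)² = 6² = 36)
1/(Z + U(32, 11)) = 1/(36 + 12) = 1/48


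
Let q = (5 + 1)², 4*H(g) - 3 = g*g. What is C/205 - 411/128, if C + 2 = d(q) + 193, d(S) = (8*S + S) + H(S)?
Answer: 23233/26240 ≈ 0.88540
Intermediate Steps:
H(g) = ¾ + g²/4 (H(g) = ¾ + (g*g)/4 = ¾ + g²/4)
q = 36 (q = 6² = 36)
d(S) = ¾ + 9*S + S²/4 (d(S) = (8*S + S) + (¾ + S²/4) = 9*S + (¾ + S²/4) = ¾ + 9*S + S²/4)
C = 3359/4 (C = -2 + ((¾ + 9*36 + (¼)*36²) + 193) = -2 + ((¾ + 324 + (¼)*1296) + 193) = -2 + ((¾ + 324 + 324) + 193) = -2 + (2595/4 + 193) = -2 + 3367/4 = 3359/4 ≈ 839.75)
C/205 - 411/128 = (3359/4)/205 - 411/128 = (3359/4)*(1/205) - 411*1/128 = 3359/820 - 411/128 = 23233/26240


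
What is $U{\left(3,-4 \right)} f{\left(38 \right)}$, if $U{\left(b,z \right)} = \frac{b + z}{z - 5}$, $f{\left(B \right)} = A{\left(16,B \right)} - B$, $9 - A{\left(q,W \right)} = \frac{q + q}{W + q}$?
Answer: $- \frac{799}{243} \approx -3.2881$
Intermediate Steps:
$A{\left(q,W \right)} = 9 - \frac{2 q}{W + q}$ ($A{\left(q,W \right)} = 9 - \frac{q + q}{W + q} = 9 - \frac{2 q}{W + q}$)
$f{\left(B \right)} = - B + \frac{112 + 9 B}{16 + B}$ ($f{\left(B \right)} = \frac{7 \cdot 16 + 9 B}{B + 16} - B = \frac{112 + 9 B}{16 + B} - B = - B + \frac{112 + 9 B}{16 + B}$)
$U{\left(b,z \right)} = \frac{b + z}{-5 + z}$
$U{\left(3,-4 \right)} f{\left(38 \right)} = \frac{3 - 4}{-5 - 4} \frac{112 - 38^{2} - 266}{16 + 38} = \frac{1}{-9} \left(-1\right) \frac{112 - 1444 - 266}{54} = \left(- \frac{1}{9}\right) \left(-1\right) \frac{112 - 1444 - 266}{54} = \frac{\frac{1}{54} \left(-1598\right)}{9} = \frac{1}{9} \left(- \frac{799}{27}\right) = - \frac{799}{243}$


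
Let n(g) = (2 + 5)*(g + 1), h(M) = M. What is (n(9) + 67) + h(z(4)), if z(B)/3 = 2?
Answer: 143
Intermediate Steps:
z(B) = 6 (z(B) = 3*2 = 6)
n(g) = 7 + 7*g (n(g) = 7*(1 + g) = 7 + 7*g)
(n(9) + 67) + h(z(4)) = ((7 + 7*9) + 67) + 6 = ((7 + 63) + 67) + 6 = (70 + 67) + 6 = 137 + 6 = 143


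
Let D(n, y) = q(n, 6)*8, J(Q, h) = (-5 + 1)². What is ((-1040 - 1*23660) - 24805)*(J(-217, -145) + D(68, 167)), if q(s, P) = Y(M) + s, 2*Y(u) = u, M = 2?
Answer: -28118840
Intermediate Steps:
J(Q, h) = 16 (J(Q, h) = (-4)² = 16)
Y(u) = u/2
q(s, P) = 1 + s (q(s, P) = (½)*2 + s = 1 + s)
D(n, y) = 8 + 8*n (D(n, y) = (1 + n)*8 = 8 + 8*n)
((-1040 - 1*23660) - 24805)*(J(-217, -145) + D(68, 167)) = ((-1040 - 1*23660) - 24805)*(16 + (8 + 8*68)) = ((-1040 - 23660) - 24805)*(16 + (8 + 544)) = (-24700 - 24805)*(16 + 552) = -49505*568 = -28118840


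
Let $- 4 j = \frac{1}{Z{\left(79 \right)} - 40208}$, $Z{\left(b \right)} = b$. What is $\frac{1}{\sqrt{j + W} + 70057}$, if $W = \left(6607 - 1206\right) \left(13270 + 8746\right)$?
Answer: $\frac{11245269412}{768723135893827} - \frac{2 \sqrt{765930316832322753}}{768723135893827} \approx 1.2352 \cdot 10^{-5}$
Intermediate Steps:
$W = 118908416$ ($W = 5401 \cdot 22016 = 118908416$)
$j = \frac{1}{160516}$ ($j = - \frac{1}{4 \left(79 - 40208\right)} = - \frac{1}{4 \left(-40129\right)} = \left(- \frac{1}{4}\right) \left(- \frac{1}{40129}\right) = \frac{1}{160516} \approx 6.2299 \cdot 10^{-6}$)
$\frac{1}{\sqrt{j + W} + 70057} = \frac{1}{\sqrt{\frac{1}{160516} + 118908416} + 70057} = \frac{1}{\sqrt{\frac{19086703302657}{160516}} + 70057} = \frac{1}{\frac{\sqrt{765930316832322753}}{80258} + 70057} = \frac{1}{70057 + \frac{\sqrt{765930316832322753}}{80258}}$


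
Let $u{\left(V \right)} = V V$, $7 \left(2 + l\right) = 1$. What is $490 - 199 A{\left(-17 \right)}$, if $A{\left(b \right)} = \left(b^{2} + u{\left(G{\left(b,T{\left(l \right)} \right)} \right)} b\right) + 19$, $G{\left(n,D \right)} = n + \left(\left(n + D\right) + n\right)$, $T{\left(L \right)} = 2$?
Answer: $8061781$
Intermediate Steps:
$l = - \frac{13}{7}$ ($l = -2 + \frac{1}{7} \cdot 1 = -2 + \frac{1}{7} = - \frac{13}{7} \approx -1.8571$)
$G{\left(n,D \right)} = D + 3 n$ ($G{\left(n,D \right)} = n + \left(\left(D + n\right) + n\right) = n + \left(D + 2 n\right) = D + 3 n$)
$u{\left(V \right)} = V^{2}$
$A{\left(b \right)} = 19 + b^{2} + b \left(2 + 3 b\right)^{2}$ ($A{\left(b \right)} = \left(b^{2} + \left(2 + 3 b\right)^{2} b\right) + 19 = \left(b^{2} + b \left(2 + 3 b\right)^{2}\right) + 19 = 19 + b^{2} + b \left(2 + 3 b\right)^{2}$)
$490 - 199 A{\left(-17 \right)} = 490 - 199 \left(19 + \left(-17\right)^{2} - 17 \left(2 + 3 \left(-17\right)\right)^{2}\right) = 490 - 199 \left(19 + 289 - 17 \left(2 - 51\right)^{2}\right) = 490 - 199 \left(19 + 289 - 17 \left(-49\right)^{2}\right) = 490 - 199 \left(19 + 289 - 40817\right) = 490 - -8061291 = 490 + 8061291 = 8061781$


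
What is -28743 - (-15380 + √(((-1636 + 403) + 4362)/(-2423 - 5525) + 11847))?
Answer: -13363 - √187089615249/3974 ≈ -13472.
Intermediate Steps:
-28743 - (-15380 + √(((-1636 + 403) + 4362)/(-2423 - 5525) + 11847)) = -28743 - (-15380 + √((-1233 + 4362)/(-7948) + 11847)) = -28743 - (-15380 + √(3129*(-1/7948) + 11847)) = -28743 - (-15380 + √(-3129/7948 + 11847)) = -28743 - (-15380 + √(94156827/7948)) = -28743 - (-15380 + √187089615249/3974) = -28743 + (15380 - √187089615249/3974) = -13363 - √187089615249/3974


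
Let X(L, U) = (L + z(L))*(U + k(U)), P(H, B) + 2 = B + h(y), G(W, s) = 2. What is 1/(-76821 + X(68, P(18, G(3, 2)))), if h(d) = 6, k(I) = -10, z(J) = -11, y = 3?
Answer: -1/77049 ≈ -1.2979e-5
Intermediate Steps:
P(H, B) = 4 + B (P(H, B) = -2 + (B + 6) = -2 + (6 + B) = 4 + B)
X(L, U) = (-11 + L)*(-10 + U) (X(L, U) = (L - 11)*(U - 10) = (-11 + L)*(-10 + U))
1/(-76821 + X(68, P(18, G(3, 2)))) = 1/(-76821 + (110 - 11*(4 + 2) - 10*68 + 68*(4 + 2))) = 1/(-76821 + (110 - 11*6 - 680 + 68*6)) = 1/(-76821 + (110 - 66 - 680 + 408)) = 1/(-76821 - 228) = 1/(-77049) = -1/77049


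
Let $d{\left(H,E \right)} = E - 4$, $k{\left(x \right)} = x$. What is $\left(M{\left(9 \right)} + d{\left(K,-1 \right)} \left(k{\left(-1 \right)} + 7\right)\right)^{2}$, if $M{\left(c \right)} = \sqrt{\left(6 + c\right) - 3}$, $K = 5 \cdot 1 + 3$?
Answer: $912 - 120 \sqrt{3} \approx 704.15$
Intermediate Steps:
$K = 8$ ($K = 5 + 3 = 8$)
$d{\left(H,E \right)} = -4 + E$
$M{\left(c \right)} = \sqrt{3 + c}$
$\left(M{\left(9 \right)} + d{\left(K,-1 \right)} \left(k{\left(-1 \right)} + 7\right)\right)^{2} = \left(\sqrt{3 + 9} + \left(-4 - 1\right) \left(-1 + 7\right)\right)^{2} = \left(\sqrt{12} - 30\right)^{2} = \left(2 \sqrt{3} - 30\right)^{2} = \left(-30 + 2 \sqrt{3}\right)^{2}$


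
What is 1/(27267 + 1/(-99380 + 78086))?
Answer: 21294/580623497 ≈ 3.6674e-5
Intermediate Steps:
1/(27267 + 1/(-99380 + 78086)) = 1/(27267 + 1/(-21294)) = 1/(27267 - 1/21294) = 1/(580623497/21294) = 21294/580623497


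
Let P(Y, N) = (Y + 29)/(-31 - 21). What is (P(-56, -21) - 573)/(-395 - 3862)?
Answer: 9923/73788 ≈ 0.13448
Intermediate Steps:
P(Y, N) = -29/52 - Y/52 (P(Y, N) = (29 + Y)/(-52) = (29 + Y)*(-1/52) = -29/52 - Y/52)
(P(-56, -21) - 573)/(-395 - 3862) = ((-29/52 - 1/52*(-56)) - 573)/(-395 - 3862) = ((-29/52 + 14/13) - 573)/(-4257) = (27/52 - 573)*(-1/4257) = -29769/52*(-1/4257) = 9923/73788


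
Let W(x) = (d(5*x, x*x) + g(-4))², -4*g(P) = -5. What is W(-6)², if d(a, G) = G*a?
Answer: 346675539600625/256 ≈ 1.3542e+12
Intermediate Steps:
g(P) = 5/4 (g(P) = -¼*(-5) = 5/4)
W(x) = (5/4 + 5*x³)² (W(x) = ((x*x)*(5*x) + 5/4)² = (x²*(5*x) + 5/4)² = (5*x³ + 5/4)² = (5/4 + 5*x³)²)
W(-6)² = (25*(1 + 4*(-6)³)²/16)² = (25*(1 + 4*(-216))²/16)² = (25*(1 - 864)²/16)² = ((25/16)*(-863)²)² = ((25/16)*744769)² = (18619225/16)² = 346675539600625/256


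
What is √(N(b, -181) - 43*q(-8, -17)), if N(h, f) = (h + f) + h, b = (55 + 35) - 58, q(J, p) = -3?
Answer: 2*√3 ≈ 3.4641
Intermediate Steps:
b = 32 (b = 90 - 58 = 32)
N(h, f) = f + 2*h (N(h, f) = (f + h) + h = f + 2*h)
√(N(b, -181) - 43*q(-8, -17)) = √((-181 + 2*32) - 43*(-3)) = √((-181 + 64) + 129) = √(-117 + 129) = √12 = 2*√3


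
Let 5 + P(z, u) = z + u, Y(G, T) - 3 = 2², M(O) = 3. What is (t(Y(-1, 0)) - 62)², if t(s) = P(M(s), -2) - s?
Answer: 5329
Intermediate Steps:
Y(G, T) = 7 (Y(G, T) = 3 + 2² = 3 + 4 = 7)
P(z, u) = -5 + u + z (P(z, u) = -5 + (z + u) = -5 + (u + z) = -5 + u + z)
t(s) = -4 - s (t(s) = (-5 - 2 + 3) - s = -4 - s)
(t(Y(-1, 0)) - 62)² = ((-4 - 1*7) - 62)² = ((-4 - 7) - 62)² = (-11 - 62)² = (-73)² = 5329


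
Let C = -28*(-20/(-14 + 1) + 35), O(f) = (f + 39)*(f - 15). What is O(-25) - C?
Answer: 6020/13 ≈ 463.08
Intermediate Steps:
O(f) = (-15 + f)*(39 + f) (O(f) = (39 + f)*(-15 + f) = (-15 + f)*(39 + f))
C = -13300/13 (C = -28*(-20/(-13) + 35) = -28*(-20*(-1/13) + 35) = -28*(20/13 + 35) = -28*475/13 = -13300/13 ≈ -1023.1)
O(-25) - C = (-585 + (-25)² + 24*(-25)) - 1*(-13300/13) = (-585 + 625 - 600) + 13300/13 = -560 + 13300/13 = 6020/13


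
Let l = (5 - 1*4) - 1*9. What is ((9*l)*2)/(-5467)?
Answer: 144/5467 ≈ 0.026340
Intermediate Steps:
l = -8 (l = (5 - 4) - 9 = 1 - 9 = -8)
((9*l)*2)/(-5467) = ((9*(-8))*2)/(-5467) = -72*2*(-1/5467) = -144*(-1/5467) = 144/5467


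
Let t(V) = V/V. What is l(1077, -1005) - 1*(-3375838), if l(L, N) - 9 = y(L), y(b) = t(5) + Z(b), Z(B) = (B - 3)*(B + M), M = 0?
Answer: 4532546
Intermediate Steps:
t(V) = 1
Z(B) = B*(-3 + B) (Z(B) = (B - 3)*(B + 0) = (-3 + B)*B = B*(-3 + B))
y(b) = 1 + b*(-3 + b)
l(L, N) = 10 + L² - 3*L (l(L, N) = 9 + (1 + L² - 3*L) = 10 + L² - 3*L)
l(1077, -1005) - 1*(-3375838) = (10 + 1077² - 3*1077) - 1*(-3375838) = (10 + 1159929 - 3231) + 3375838 = 1156708 + 3375838 = 4532546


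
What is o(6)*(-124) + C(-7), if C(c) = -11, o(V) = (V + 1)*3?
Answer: -2615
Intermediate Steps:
o(V) = 3 + 3*V (o(V) = (1 + V)*3 = 3 + 3*V)
o(6)*(-124) + C(-7) = (3 + 3*6)*(-124) - 11 = (3 + 18)*(-124) - 11 = 21*(-124) - 11 = -2604 - 11 = -2615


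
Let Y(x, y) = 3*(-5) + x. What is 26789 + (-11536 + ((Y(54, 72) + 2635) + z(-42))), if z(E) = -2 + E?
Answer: 17883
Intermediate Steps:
Y(x, y) = -15 + x
26789 + (-11536 + ((Y(54, 72) + 2635) + z(-42))) = 26789 + (-11536 + (((-15 + 54) + 2635) + (-2 - 42))) = 26789 + (-11536 + ((39 + 2635) - 44)) = 26789 + (-11536 + (2674 - 44)) = 26789 + (-11536 + 2630) = 26789 - 8906 = 17883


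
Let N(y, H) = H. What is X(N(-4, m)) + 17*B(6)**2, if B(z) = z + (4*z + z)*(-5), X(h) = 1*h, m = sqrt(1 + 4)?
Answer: 352512 + sqrt(5) ≈ 3.5251e+5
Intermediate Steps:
m = sqrt(5) ≈ 2.2361
X(h) = h
B(z) = -24*z (B(z) = z + (5*z)*(-5) = z - 25*z = -24*z)
X(N(-4, m)) + 17*B(6)**2 = sqrt(5) + 17*(-24*6)**2 = sqrt(5) + 17*(-144)**2 = sqrt(5) + 17*20736 = sqrt(5) + 352512 = 352512 + sqrt(5)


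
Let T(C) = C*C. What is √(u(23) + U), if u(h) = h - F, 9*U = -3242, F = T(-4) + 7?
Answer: I*√3242/3 ≈ 18.98*I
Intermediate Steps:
T(C) = C²
F = 23 (F = (-4)² + 7 = 16 + 7 = 23)
U = -3242/9 (U = (⅑)*(-3242) = -3242/9 ≈ -360.22)
u(h) = -23 + h (u(h) = h - 1*23 = h - 23 = -23 + h)
√(u(23) + U) = √((-23 + 23) - 3242/9) = √(0 - 3242/9) = √(-3242/9) = I*√3242/3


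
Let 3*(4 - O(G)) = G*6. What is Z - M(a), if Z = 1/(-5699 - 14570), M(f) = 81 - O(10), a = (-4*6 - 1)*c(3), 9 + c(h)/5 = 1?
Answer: -1966094/20269 ≈ -97.000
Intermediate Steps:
c(h) = -40 (c(h) = -45 + 5*1 = -45 + 5 = -40)
O(G) = 4 - 2*G (O(G) = 4 - G*6/3 = 4 - 2*G)
a = 1000 (a = (-4*6 - 1)*(-40) = (-24 - 1)*(-40) = -25*(-40) = 1000)
M(f) = 97 (M(f) = 81 - (4 - 2*10) = 81 - (4 - 20) = 81 - 1*(-16) = 81 + 16 = 97)
Z = -1/20269 (Z = 1/(-20269) = -1/20269 ≈ -4.9336e-5)
Z - M(a) = -1/20269 - 1*97 = -1/20269 - 97 = -1966094/20269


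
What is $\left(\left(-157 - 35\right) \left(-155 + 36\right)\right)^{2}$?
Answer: $522031104$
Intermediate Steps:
$\left(\left(-157 - 35\right) \left(-155 + 36\right)\right)^{2} = \left(\left(-192\right) \left(-119\right)\right)^{2} = 22848^{2} = 522031104$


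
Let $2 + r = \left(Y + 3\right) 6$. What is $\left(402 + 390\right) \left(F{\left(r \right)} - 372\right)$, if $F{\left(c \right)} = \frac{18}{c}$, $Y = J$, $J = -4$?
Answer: $-296406$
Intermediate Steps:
$Y = -4$
$r = -8$ ($r = -2 + \left(-4 + 3\right) 6 = -2 - 6 = -8$)
$\left(402 + 390\right) \left(F{\left(r \right)} - 372\right) = \left(402 + 390\right) \left(\frac{18}{-8} - 372\right) = 792 \left(18 \left(- \frac{1}{8}\right) - 372\right) = 792 \left(- \frac{9}{4} - 372\right) = 792 \left(- \frac{1497}{4}\right) = -296406$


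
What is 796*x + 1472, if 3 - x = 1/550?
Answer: 1061102/275 ≈ 3858.6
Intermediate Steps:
x = 1649/550 (x = 3 - 1/550 = 1649/550 ≈ 2.9982)
796*x + 1472 = 796*(1649/550) + 1472 = 656302/275 + 1472 = 1061102/275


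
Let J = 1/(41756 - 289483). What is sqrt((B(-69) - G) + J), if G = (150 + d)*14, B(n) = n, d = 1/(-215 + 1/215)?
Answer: I*sqrt(1974993896440631162622)/954244404 ≈ 46.572*I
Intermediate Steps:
d = -215/46224 (d = 1/(-215 + 1/215) = 1/(-46224/215) = -215/46224 ≈ -0.0046513)
J = -1/247727 (J = 1/(-247727) = -1/247727 ≈ -4.0367e-6)
G = 48533695/23112 (G = (150 - 215/46224)*14 = (6933385/46224)*14 = 48533695/23112 ≈ 2099.9)
sqrt((B(-69) - G) + J) = sqrt((-69 - 1*48533695/23112) - 1/247727) = sqrt((-69 - 48533695/23112) - 1/247727) = sqrt(-50128423/23112 - 1/247727) = sqrt(-12418163867633/5725466424) = I*sqrt(1974993896440631162622)/954244404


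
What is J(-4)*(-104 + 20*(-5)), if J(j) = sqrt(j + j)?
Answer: -408*I*sqrt(2) ≈ -577.0*I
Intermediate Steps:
J(j) = sqrt(2)*sqrt(j) (J(j) = sqrt(2*j) = sqrt(2)*sqrt(j))
J(-4)*(-104 + 20*(-5)) = (sqrt(2)*sqrt(-4))*(-104 + 20*(-5)) = (sqrt(2)*(2*I))*(-104 - 100) = (2*I*sqrt(2))*(-204) = -408*I*sqrt(2)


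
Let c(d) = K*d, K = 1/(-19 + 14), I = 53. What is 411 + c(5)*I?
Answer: 358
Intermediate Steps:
K = -1/5 (K = 1/(-5) = -1/5 ≈ -0.20000)
c(d) = -d/5
411 + c(5)*I = 411 - 1/5*5*53 = 411 - 1*53 = 411 - 53 = 358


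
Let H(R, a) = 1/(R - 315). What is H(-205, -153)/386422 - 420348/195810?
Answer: -2815483064031/1311531724880 ≈ -2.1467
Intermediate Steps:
H(R, a) = 1/(-315 + R)
H(-205, -153)/386422 - 420348/195810 = 1/(-315 - 205*386422) - 420348/195810 = (1/386422)/(-520) - 420348*1/195810 = -1/520*1/386422 - 70058/32635 = -1/200939440 - 70058/32635 = -2815483064031/1311531724880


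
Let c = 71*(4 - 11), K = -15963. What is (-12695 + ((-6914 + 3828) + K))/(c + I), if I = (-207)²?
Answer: -1984/2647 ≈ -0.74953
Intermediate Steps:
c = -497 (c = 71*(-7) = -497)
I = 42849
(-12695 + ((-6914 + 3828) + K))/(c + I) = (-12695 + ((-6914 + 3828) - 15963))/(-497 + 42849) = (-12695 + (-3086 - 15963))/42352 = (-12695 - 19049)*(1/42352) = -31744*1/42352 = -1984/2647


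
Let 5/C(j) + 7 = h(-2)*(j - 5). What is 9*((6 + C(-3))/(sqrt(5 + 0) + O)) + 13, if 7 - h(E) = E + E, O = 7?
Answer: 17987/836 - 1017*sqrt(5)/836 ≈ 18.795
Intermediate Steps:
h(E) = 7 - 2*E (h(E) = 7 - (E + E) = 7 - 2*E)
C(j) = 5/(-62 + 11*j) (C(j) = 5/(-7 + (7 - 2*(-2))*(j - 5)) = 5/(-7 + (7 + 4)*(-5 + j)) = 5/(-7 + 11*(-5 + j)) = 5/(-7 + (-55 + 11*j)) = 5/(-62 + 11*j))
9*((6 + C(-3))/(sqrt(5 + 0) + O)) + 13 = 9*((6 + 5/(-62 + 11*(-3)))/(sqrt(5 + 0) + 7)) + 13 = 9*((6 + 5/(-62 - 33))/(sqrt(5) + 7)) + 13 = 9*((6 + 5/(-95))/(7 + sqrt(5))) + 13 = 9*((6 + 5*(-1/95))/(7 + sqrt(5))) + 13 = 9*((6 - 1/19)/(7 + sqrt(5))) + 13 = 9*(113/(19*(7 + sqrt(5)))) + 13 = 1017/(19*(7 + sqrt(5))) + 13 = 13 + 1017/(19*(7 + sqrt(5)))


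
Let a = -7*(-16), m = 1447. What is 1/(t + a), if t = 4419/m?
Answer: 1447/166483 ≈ 0.0086916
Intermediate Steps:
t = 4419/1447 ≈ 3.0539
a = 112
1/(t + a) = 1/(4419/1447 + 112) = 1/(166483/1447) = 1447/166483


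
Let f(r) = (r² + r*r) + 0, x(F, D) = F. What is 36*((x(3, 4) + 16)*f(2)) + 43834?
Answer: 49306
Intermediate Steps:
f(r) = 2*r² (f(r) = (r² + r²) + 0 = 2*r² + 0 = 2*r²)
36*((x(3, 4) + 16)*f(2)) + 43834 = 36*((3 + 16)*(2*2²)) + 43834 = 36*(19*(2*4)) + 43834 = 36*(19*8) + 43834 = 36*152 + 43834 = 5472 + 43834 = 49306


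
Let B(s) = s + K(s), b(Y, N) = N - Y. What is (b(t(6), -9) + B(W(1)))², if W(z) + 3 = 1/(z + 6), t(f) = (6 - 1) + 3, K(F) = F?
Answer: 25281/49 ≈ 515.94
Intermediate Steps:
t(f) = 8 (t(f) = 5 + 3 = 8)
W(z) = -3 + 1/(6 + z) (W(z) = -3 + 1/(z + 6) = -3 + 1/(6 + z))
B(s) = 2*s (B(s) = s + s = 2*s)
(b(t(6), -9) + B(W(1)))² = ((-9 - 1*8) + 2*((-17 - 3*1)/(6 + 1)))² = ((-9 - 8) + 2*((-17 - 3)/7))² = (-17 + 2*((⅐)*(-20)))² = (-17 + 2*(-20/7))² = (-17 - 40/7)² = (-159/7)² = 25281/49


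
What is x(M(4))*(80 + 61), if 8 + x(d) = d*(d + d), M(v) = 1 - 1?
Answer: -1128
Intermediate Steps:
M(v) = 0
x(d) = -8 + 2*d² (x(d) = -8 + d*(d + d) = -8 + d*(2*d) = -8 + 2*d²)
x(M(4))*(80 + 61) = (-8 + 2*0²)*(80 + 61) = (-8 + 2*0)*141 = (-8 + 0)*141 = -8*141 = -1128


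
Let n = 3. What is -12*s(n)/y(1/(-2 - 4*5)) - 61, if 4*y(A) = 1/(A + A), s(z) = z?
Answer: -527/11 ≈ -47.909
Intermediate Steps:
y(A) = 1/(8*A) (y(A) = 1/(4*(A + A)) = 1/(4*((2*A))) = (1/(2*A))/4 = 1/(8*A))
-12*s(n)/y(1/(-2 - 4*5)) - 61 = -36/(1/(8*(1/(-2 - 4*5)))) - 61 = -36/(1/(8*(1/(-2 - 20)))) - 61 = -36/(1/(8*(1/(-22)))) - 61 = -36/(1/(8*(-1/22))) - 61 = -36/((⅛)*(-22)) - 61 = -36/(-11/4) - 61 = -36*(-4)/11 - 61 = -12*(-12/11) - 61 = 144/11 - 61 = -527/11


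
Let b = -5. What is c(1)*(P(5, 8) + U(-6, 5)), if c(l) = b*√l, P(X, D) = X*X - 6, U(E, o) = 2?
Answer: -105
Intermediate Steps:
P(X, D) = -6 + X² (P(X, D) = X² - 6 = -6 + X²)
c(l) = -5*√l
c(1)*(P(5, 8) + U(-6, 5)) = (-5*√1)*((-6 + 5²) + 2) = (-5*1)*((-6 + 25) + 2) = -5*(19 + 2) = -5*21 = -105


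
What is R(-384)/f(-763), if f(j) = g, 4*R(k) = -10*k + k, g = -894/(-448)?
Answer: 64512/149 ≈ 432.97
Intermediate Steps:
g = 447/224 (g = -894*(-1/448) = 447/224 ≈ 1.9955)
R(k) = -9*k/4 (R(k) = (-10*k + k)/4 = (-9*k)/4 = -9*k/4)
f(j) = 447/224
R(-384)/f(-763) = (-9/4*(-384))/(447/224) = 864*(224/447) = 64512/149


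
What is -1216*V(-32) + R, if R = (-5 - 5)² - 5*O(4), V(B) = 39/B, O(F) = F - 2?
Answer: 1572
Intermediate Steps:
O(F) = -2 + F
R = 90 (R = (-5 - 5)² - 5*(-2 + 4) = (-10)² - 5*2 = 100 - 10 = 90)
-1216*V(-32) + R = -47424/(-32) + 90 = -47424*(-1)/32 + 90 = -1216*(-39/32) + 90 = 1482 + 90 = 1572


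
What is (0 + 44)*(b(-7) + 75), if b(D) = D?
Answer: 2992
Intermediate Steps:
(0 + 44)*(b(-7) + 75) = (0 + 44)*(-7 + 75) = 44*68 = 2992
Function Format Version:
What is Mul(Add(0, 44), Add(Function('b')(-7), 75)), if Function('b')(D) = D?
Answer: 2992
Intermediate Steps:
Mul(Add(0, 44), Add(Function('b')(-7), 75)) = Mul(Add(0, 44), Add(-7, 75)) = Mul(44, 68) = 2992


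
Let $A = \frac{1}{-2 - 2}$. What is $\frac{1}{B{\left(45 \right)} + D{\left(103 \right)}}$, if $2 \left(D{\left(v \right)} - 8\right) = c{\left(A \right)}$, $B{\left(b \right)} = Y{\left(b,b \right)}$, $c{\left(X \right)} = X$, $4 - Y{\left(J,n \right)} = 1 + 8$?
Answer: $\frac{8}{23} \approx 0.34783$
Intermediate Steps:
$Y{\left(J,n \right)} = -5$ ($Y{\left(J,n \right)} = 4 - \left(1 + 8\right) = 4 - 9 = -5$)
$A = - \frac{1}{4}$ ($A = \frac{1}{-4} = - \frac{1}{4} \approx -0.25$)
$B{\left(b \right)} = -5$
$D{\left(v \right)} = \frac{63}{8}$ ($D{\left(v \right)} = 8 + \frac{1}{2} \left(- \frac{1}{4}\right) = 8 - \frac{1}{8} = \frac{63}{8}$)
$\frac{1}{B{\left(45 \right)} + D{\left(103 \right)}} = \frac{1}{-5 + \frac{63}{8}} = \frac{1}{\frac{23}{8}} = \frac{8}{23}$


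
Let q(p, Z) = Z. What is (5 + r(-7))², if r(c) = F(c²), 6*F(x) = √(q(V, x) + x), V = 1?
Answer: 499/18 + 35*√2/3 ≈ 44.221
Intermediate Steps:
F(x) = √2*√x/6 (F(x) = √(x + x)/6 = √(2*x)/6 = (√2*√x)/6 = √2*√x/6)
r(c) = √2*√(c²)/6
(5 + r(-7))² = (5 + √2*√((-7)²)/6)² = (5 + √2*√49/6)² = (5 + (⅙)*√2*7)² = (5 + 7*√2/6)²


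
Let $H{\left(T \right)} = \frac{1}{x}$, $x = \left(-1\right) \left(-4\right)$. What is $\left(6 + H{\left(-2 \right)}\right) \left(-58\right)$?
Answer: $- \frac{725}{2} \approx -362.5$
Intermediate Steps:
$x = 4$
$H{\left(T \right)} = \frac{1}{4}$
$\left(6 + H{\left(-2 \right)}\right) \left(-58\right) = \left(6 + \frac{1}{4}\right) \left(-58\right) = \frac{25}{4} \left(-58\right) = - \frac{725}{2}$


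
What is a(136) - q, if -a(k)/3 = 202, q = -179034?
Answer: 178428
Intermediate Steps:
a(k) = -606 (a(k) = -3*202 = -606)
a(136) - q = -606 - 1*(-179034) = -606 + 179034 = 178428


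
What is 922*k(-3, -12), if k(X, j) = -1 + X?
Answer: -3688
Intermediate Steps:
922*k(-3, -12) = 922*(-1 - 3) = 922*(-4) = -3688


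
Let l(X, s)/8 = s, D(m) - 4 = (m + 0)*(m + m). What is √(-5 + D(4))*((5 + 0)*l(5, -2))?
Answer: -80*√31 ≈ -445.42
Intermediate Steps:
D(m) = 4 + 2*m² (D(m) = 4 + (m + 0)*(m + m) = 4 + m*(2*m) = 4 + 2*m²)
l(X, s) = 8*s
√(-5 + D(4))*((5 + 0)*l(5, -2)) = √(-5 + (4 + 2*4²))*((5 + 0)*(8*(-2))) = √(-5 + (4 + 2*16))*(5*(-16)) = √(-5 + (4 + 32))*(-80) = √(-5 + 36)*(-80) = √31*(-80) = -80*√31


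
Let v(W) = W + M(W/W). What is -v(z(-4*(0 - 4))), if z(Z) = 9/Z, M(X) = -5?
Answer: 71/16 ≈ 4.4375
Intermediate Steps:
v(W) = -5 + W (v(W) = W - 5 = -5 + W)
-v(z(-4*(0 - 4))) = -(-5 + 9/((-4*(0 - 4)))) = -(-5 + 9/((-4*(-4)))) = -(-5 + 9/16) = -1*(-71/16) = 71/16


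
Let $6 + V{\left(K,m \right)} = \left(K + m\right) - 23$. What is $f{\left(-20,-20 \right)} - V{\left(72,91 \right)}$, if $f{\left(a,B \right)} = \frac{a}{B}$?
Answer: $-133$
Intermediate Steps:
$V{\left(K,m \right)} = -29 + K + m$ ($V{\left(K,m \right)} = -6 - \left(23 - K - m\right) = -6 + \left(-23 + K + m\right) = -29 + K + m$)
$f{\left(-20,-20 \right)} - V{\left(72,91 \right)} = - \frac{20}{-20} - \left(-29 + 72 + 91\right) = \left(-20\right) \left(- \frac{1}{20}\right) - 134 = 1 - 134 = -133$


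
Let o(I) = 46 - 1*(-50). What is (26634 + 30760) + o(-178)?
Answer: 57490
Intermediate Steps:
o(I) = 96 (o(I) = 46 + 50 = 96)
(26634 + 30760) + o(-178) = (26634 + 30760) + 96 = 57394 + 96 = 57490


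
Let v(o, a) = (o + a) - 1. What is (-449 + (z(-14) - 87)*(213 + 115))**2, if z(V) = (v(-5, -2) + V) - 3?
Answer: 1382724225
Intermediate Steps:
v(o, a) = -1 + a + o (v(o, a) = (a + o) - 1 = -1 + a + o)
z(V) = -11 + V (z(V) = ((-1 - 2 - 5) + V) - 3 = (-8 + V) - 3 = -11 + V)
(-449 + (z(-14) - 87)*(213 + 115))**2 = (-449 + ((-11 - 14) - 87)*(213 + 115))**2 = (-449 + (-25 - 87)*328)**2 = (-449 - 112*328)**2 = (-449 - 36736)**2 = (-37185)**2 = 1382724225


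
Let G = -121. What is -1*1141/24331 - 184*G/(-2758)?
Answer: -272426131/33552449 ≈ -8.1194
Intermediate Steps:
-1*1141/24331 - 184*G/(-2758) = -1*1141/24331 - 184*(-121)/(-2758) = -1141*1/24331 + 22264*(-1/2758) = -1141/24331 - 11132/1379 = -272426131/33552449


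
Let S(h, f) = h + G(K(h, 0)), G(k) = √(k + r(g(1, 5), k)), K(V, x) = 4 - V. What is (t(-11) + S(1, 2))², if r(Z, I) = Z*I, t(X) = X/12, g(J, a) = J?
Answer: 865/144 + √6/6 ≈ 6.4152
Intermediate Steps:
t(X) = X/12 (t(X) = X*(1/12) = X/12)
r(Z, I) = I*Z
G(k) = √2*√k (G(k) = √(k + k*1) = √(k + k) = √(2*k) = √2*√k)
S(h, f) = h + √2*√(4 - h)
(t(-11) + S(1, 2))² = ((1/12)*(-11) + (1 + √(8 - 2*1)))² = (-11/12 + (1 + √(8 - 2)))² = (-11/12 + (1 + √6))² = (1/12 + √6)²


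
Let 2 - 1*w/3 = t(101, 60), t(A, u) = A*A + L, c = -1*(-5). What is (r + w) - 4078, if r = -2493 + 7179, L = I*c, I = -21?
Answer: -29674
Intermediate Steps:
c = 5
L = -105 (L = -21*5 = -105)
t(A, u) = -105 + A² (t(A, u) = A*A - 105 = A² - 105 = -105 + A²)
w = -30282 (w = 6 - 3*(-105 + 101²) = 6 - 3*(-105 + 10201) = 6 - 3*10096 = 6 - 30288 = -30282)
r = 4686
(r + w) - 4078 = (4686 - 30282) - 4078 = -25596 - 4078 = -29674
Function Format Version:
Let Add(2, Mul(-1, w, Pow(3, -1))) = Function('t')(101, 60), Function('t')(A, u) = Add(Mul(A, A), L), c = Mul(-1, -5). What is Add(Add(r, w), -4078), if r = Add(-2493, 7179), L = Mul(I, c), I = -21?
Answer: -29674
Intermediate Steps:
c = 5
L = -105 (L = Mul(-21, 5) = -105)
Function('t')(A, u) = Add(-105, Pow(A, 2)) (Function('t')(A, u) = Add(Mul(A, A), -105) = Add(Pow(A, 2), -105) = Add(-105, Pow(A, 2)))
w = -30282 (w = Add(6, Mul(-3, Add(-105, Pow(101, 2)))) = Add(6, Mul(-3, Add(-105, 10201))) = Add(6, Mul(-3, 10096)) = Add(6, -30288) = -30282)
r = 4686
Add(Add(r, w), -4078) = Add(Add(4686, -30282), -4078) = Add(-25596, -4078) = -29674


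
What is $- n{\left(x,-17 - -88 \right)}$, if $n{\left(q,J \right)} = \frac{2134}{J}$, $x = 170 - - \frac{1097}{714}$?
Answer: $- \frac{2134}{71} \approx -30.056$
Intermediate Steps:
$x = \frac{122477}{714}$ ($x = 170 - \left(-1097\right) \frac{1}{714} = 170 - - \frac{1097}{714} = 170 + \frac{1097}{714} = \frac{122477}{714} \approx 171.54$)
$- n{\left(x,-17 - -88 \right)} = - \frac{2134}{-17 - -88} = - \frac{2134}{-17 + 88} = - \frac{2134}{71}$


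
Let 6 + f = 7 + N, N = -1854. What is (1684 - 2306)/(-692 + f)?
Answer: 622/2545 ≈ 0.24440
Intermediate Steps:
f = -1853 (f = -6 + (7 - 1854) = -6 - 1847 = -1853)
(1684 - 2306)/(-692 + f) = (1684 - 2306)/(-692 - 1853) = -622/(-2545) = -622*(-1/2545) = 622/2545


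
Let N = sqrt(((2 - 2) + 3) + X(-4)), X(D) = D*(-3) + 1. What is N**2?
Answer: 16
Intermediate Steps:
X(D) = 1 - 3*D (X(D) = -3*D + 1 = 1 - 3*D)
N = 4 (N = sqrt(((2 - 2) + 3) + (1 - 3*(-4))) = sqrt((0 + 3) + (1 + 12)) = sqrt(3 + 13) = sqrt(16) = 4)
N**2 = 4**2 = 16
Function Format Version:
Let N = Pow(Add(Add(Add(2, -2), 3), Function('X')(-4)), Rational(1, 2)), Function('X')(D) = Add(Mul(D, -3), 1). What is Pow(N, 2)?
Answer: 16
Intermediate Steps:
Function('X')(D) = Add(1, Mul(-3, D)) (Function('X')(D) = Add(Mul(-3, D), 1) = Add(1, Mul(-3, D)))
N = 4 (N = Pow(Add(Add(Add(2, -2), 3), Add(1, Mul(-3, -4))), Rational(1, 2)) = Pow(Add(Add(0, 3), Add(1, 12)), Rational(1, 2)) = Pow(Add(3, 13), Rational(1, 2)) = Pow(16, Rational(1, 2)) = 4)
Pow(N, 2) = Pow(4, 2) = 16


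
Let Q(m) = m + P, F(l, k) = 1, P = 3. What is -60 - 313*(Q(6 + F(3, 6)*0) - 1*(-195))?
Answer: -63912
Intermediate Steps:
Q(m) = 3 + m (Q(m) = m + 3 = 3 + m)
-60 - 313*(Q(6 + F(3, 6)*0) - 1*(-195)) = -60 - 313*((3 + (6 + 1*0)) - 1*(-195)) = -60 - 313*((3 + (6 + 0)) + 195) = -60 - 313*((3 + 6) + 195) = -60 - 313*(9 + 195) = -60 - 313*204 = -60 - 63852 = -63912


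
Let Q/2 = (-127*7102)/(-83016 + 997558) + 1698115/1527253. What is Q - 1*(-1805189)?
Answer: 1260687321479491375/698368506563 ≈ 1.8052e+6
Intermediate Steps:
Q = 175485535968/698368506563 (Q = 2*((-127*7102)/(-83016 + 997558) + 1698115/1527253) = 2*(-901954/914542 + 1698115*(1/1527253)) = 2*(-901954*1/914542 + 1698115/1527253) = 2*(-450977/457271 + 1698115/1527253) = 2*(87742767984/698368506563) = 175485535968/698368506563 ≈ 0.25128)
Q - 1*(-1805189) = 175485535968/698368506563 - 1*(-1805189) = 175485535968/698368506563 + 1805189 = 1260687321479491375/698368506563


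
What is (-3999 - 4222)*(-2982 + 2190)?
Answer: 6511032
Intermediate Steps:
(-3999 - 4222)*(-2982 + 2190) = -8221*(-792) = 6511032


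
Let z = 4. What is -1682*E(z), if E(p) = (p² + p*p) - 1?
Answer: -52142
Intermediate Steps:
E(p) = -1 + 2*p² (E(p) = (p² + p²) - 1 = 2*p² - 1 = -1 + 2*p²)
-1682*E(z) = -1682*(-1 + 2*4²) = -1682*(-1 + 2*16) = -1682*(-1 + 32) = -1682*31 = -52142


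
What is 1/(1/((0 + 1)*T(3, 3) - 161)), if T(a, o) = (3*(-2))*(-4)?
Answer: -137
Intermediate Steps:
T(a, o) = 24 (T(a, o) = -6*(-4) = 24)
1/(1/((0 + 1)*T(3, 3) - 161)) = 1/(1/((0 + 1)*24 - 161)) = 1/(1/(1*24 - 161)) = 1/(1/(24 - 161)) = 1/(1/(-137)) = 1/(-1/137) = -137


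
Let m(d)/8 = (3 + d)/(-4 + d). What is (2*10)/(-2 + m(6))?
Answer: 10/17 ≈ 0.58823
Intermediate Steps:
m(d) = 8*(3 + d)/(-4 + d) (m(d) = 8*((3 + d)/(-4 + d)) = 8*(3 + d)/(-4 + d))
(2*10)/(-2 + m(6)) = (2*10)/(-2 + 8*(3 + 6)/(-4 + 6)) = 20/(-2 + 8*9/2) = 20/(-2 + 8*(½)*9) = 20/(-2 + 36) = 20/34 = 20*(1/34) = 10/17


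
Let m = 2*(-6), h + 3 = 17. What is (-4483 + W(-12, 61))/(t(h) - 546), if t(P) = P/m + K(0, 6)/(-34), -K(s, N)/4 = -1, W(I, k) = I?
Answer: 458490/55823 ≈ 8.2133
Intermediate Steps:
h = 14 (h = -3 + 17 = 14)
m = -12
K(s, N) = 4 (K(s, N) = -4*(-1) = 4)
t(P) = -2/17 - P/12 (t(P) = P/(-12) + 4/(-34) = P*(-1/12) + 4*(-1/34) = -P/12 - 2/17 = -2/17 - P/12)
(-4483 + W(-12, 61))/(t(h) - 546) = (-4483 - 12)/((-2/17 - 1/12*14) - 546) = -4495/((-2/17 - 7/6) - 546) = -4495/(-131/102 - 546) = -4495/(-55823/102) = -4495*(-102/55823) = 458490/55823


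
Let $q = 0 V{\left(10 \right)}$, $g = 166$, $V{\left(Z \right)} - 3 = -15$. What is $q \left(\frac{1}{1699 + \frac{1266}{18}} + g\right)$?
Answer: $0$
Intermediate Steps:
$V{\left(Z \right)} = -12$ ($V{\left(Z \right)} = 3 - 15 = -12$)
$q = 0$ ($q = 0 \left(-12\right) = 0$)
$q \left(\frac{1}{1699 + \frac{1266}{18}} + g\right) = 0 \left(\frac{1}{1699 + \frac{1266}{18}} + 166\right) = 0 \left(\frac{1}{1699 + 1266 \cdot \frac{1}{18}} + 166\right) = 0 \left(\frac{1}{1699 + \frac{211}{3}} + 166\right) = 0 \left(\frac{1}{\frac{5308}{3}} + 166\right) = 0 \left(\frac{3}{5308} + 166\right) = 0 \cdot \frac{881131}{5308} = 0$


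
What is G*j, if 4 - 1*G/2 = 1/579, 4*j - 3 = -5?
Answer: -2315/579 ≈ -3.9983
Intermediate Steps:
j = -½ (j = ¾ + (¼)*(-5) = ¾ - 5/4 = -½ ≈ -0.50000)
G = 4630/579 (G = 8 - 2/579 = 4630/579 ≈ 7.9965)
G*j = (4630/579)*(-½) = -2315/579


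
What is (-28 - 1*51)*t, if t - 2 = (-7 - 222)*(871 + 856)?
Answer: 31242999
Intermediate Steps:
t = -395481 (t = 2 + (-7 - 222)*(871 + 856) = 2 - 229*1727 = 2 - 395483 = -395481)
(-28 - 1*51)*t = (-28 - 1*51)*(-395481) = (-28 - 51)*(-395481) = -79*(-395481) = 31242999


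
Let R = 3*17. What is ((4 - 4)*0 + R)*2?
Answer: 102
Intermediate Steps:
R = 51
((4 - 4)*0 + R)*2 = ((4 - 4)*0 + 51)*2 = (0*0 + 51)*2 = (0 + 51)*2 = 51*2 = 102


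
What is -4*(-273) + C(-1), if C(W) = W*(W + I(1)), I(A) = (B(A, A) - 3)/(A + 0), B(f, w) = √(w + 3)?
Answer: 1094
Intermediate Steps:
B(f, w) = √(3 + w)
I(A) = (-3 + √(3 + A))/A (I(A) = (√(3 + A) - 3)/(A + 0) = (-3 + √(3 + A))/A)
C(W) = W*(-1 + W) (C(W) = W*(W + (-3 + √(3 + 1))/1) = W*(W + 1*(-3 + √4)) = W*(W + 1*(-3 + 2)) = W*(W + 1*(-1)) = W*(W - 1) = W*(-1 + W))
-4*(-273) + C(-1) = -4*(-273) - (-1 - 1) = 1092 - 1*(-2) = 1092 + 2 = 1094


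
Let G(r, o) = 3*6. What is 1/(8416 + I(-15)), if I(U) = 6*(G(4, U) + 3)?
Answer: 1/8542 ≈ 0.00011707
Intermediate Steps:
G(r, o) = 18
I(U) = 126 (I(U) = 6*(18 + 3) = 6*21 = 126)
1/(8416 + I(-15)) = 1/(8416 + 126) = 1/8542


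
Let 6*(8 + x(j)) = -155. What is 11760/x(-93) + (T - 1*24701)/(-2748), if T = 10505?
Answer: -2274013/6641 ≈ -342.42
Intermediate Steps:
x(j) = -203/6 (x(j) = -8 + (⅙)*(-155) = -8 - 155/6 = -203/6)
11760/x(-93) + (T - 1*24701)/(-2748) = 11760/(-203/6) + (10505 - 1*24701)/(-2748) = 11760*(-6/203) + (10505 - 24701)*(-1/2748) = -10080/29 - 14196*(-1/2748) = -10080/29 + 1183/229 = -2274013/6641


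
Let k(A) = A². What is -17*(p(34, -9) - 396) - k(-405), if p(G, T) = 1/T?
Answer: -1415620/9 ≈ -1.5729e+5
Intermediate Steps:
-17*(p(34, -9) - 396) - k(-405) = -17*(1/(-9) - 396) - 1*(-405)² = -17*(-⅑ - 396) - 1*164025 = -17*(-3565/9) - 164025 = 60605/9 - 164025 = -1415620/9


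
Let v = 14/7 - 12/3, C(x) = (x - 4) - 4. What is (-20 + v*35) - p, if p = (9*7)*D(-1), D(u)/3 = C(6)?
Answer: 288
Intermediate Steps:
C(x) = -8 + x (C(x) = (-4 + x) - 4 = -8 + x)
D(u) = -6 (D(u) = 3*(-8 + 6) = 3*(-2) = -6)
v = -2 (v = 14*(⅐) - 12*⅓ = 2 - 4 = -2)
p = -378 (p = (9*7)*(-6) = 63*(-6) = -378)
(-20 + v*35) - p = (-20 - 2*35) - 1*(-378) = (-20 - 70) + 378 = -90 + 378 = 288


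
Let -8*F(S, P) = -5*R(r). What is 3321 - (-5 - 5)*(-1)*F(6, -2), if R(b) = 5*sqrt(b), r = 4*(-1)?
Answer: 3321 - 125*I/2 ≈ 3321.0 - 62.5*I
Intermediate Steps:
r = -4
F(S, P) = 25*I/4 (F(S, P) = -(-5)*5*sqrt(-4)/8 = -(-5)*5*(2*I)/8 = -(-5)*10*I/8 = -(-25)*I/4 = 25*I/4)
3321 - (-5 - 5)*(-1)*F(6, -2) = 3321 - (-5 - 5)*(-1)*25*I/4 = 3321 - (-10*(-1))*25*I/4 = 3321 - 10*25*I/4 = 3321 - 125*I/2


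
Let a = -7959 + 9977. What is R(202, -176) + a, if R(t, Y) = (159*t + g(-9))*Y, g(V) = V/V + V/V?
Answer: -5651102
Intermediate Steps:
g(V) = 2 (g(V) = 1 + 1 = 2)
R(t, Y) = Y*(2 + 159*t) (R(t, Y) = (159*t + 2)*Y = (2 + 159*t)*Y = Y*(2 + 159*t))
a = 2018
R(202, -176) + a = -176*(2 + 159*202) + 2018 = -176*(2 + 32118) + 2018 = -176*32120 + 2018 = -5653120 + 2018 = -5651102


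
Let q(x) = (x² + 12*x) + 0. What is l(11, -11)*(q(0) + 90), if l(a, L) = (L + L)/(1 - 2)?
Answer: 1980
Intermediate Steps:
l(a, L) = -2*L (l(a, L) = (2*L)/(-1) = (2*L)*(-1) = -2*L)
q(x) = x² + 12*x
l(11, -11)*(q(0) + 90) = (-2*(-11))*(0*(12 + 0) + 90) = 22*(0*12 + 90) = 22*(0 + 90) = 22*90 = 1980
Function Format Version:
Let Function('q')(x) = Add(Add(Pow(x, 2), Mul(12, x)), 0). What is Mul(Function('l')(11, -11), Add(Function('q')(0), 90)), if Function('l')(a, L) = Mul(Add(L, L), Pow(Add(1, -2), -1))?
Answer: 1980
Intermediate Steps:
Function('l')(a, L) = Mul(-2, L) (Function('l')(a, L) = Mul(Mul(2, L), Pow(-1, -1)) = Mul(Mul(2, L), -1) = Mul(-2, L))
Function('q')(x) = Add(Pow(x, 2), Mul(12, x))
Mul(Function('l')(11, -11), Add(Function('q')(0), 90)) = Mul(Mul(-2, -11), Add(Mul(0, Add(12, 0)), 90)) = Mul(22, Add(Mul(0, 12), 90)) = Mul(22, Add(0, 90)) = Mul(22, 90) = 1980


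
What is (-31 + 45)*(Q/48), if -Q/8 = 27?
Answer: -63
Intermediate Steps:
Q = -216 (Q = -8*27 = -216)
(-31 + 45)*(Q/48) = (-31 + 45)*(-216/48) = 14*(-216*1/48) = 14*(-9/2) = -63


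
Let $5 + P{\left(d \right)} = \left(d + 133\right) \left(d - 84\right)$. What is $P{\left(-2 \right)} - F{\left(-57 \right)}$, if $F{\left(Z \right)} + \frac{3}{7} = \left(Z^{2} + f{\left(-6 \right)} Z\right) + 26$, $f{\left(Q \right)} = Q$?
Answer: $- \frac{104213}{7} \approx -14888.0$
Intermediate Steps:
$P{\left(d \right)} = -5 + \left(-84 + d\right) \left(133 + d\right)$ ($P{\left(d \right)} = -5 + \left(d + 133\right) \left(d - 84\right) = -5 + \left(133 + d\right) \left(-84 + d\right) = -5 + \left(-84 + d\right) \left(133 + d\right)$)
$F{\left(Z \right)} = \frac{179}{7} + Z^{2} - 6 Z$ ($F{\left(Z \right)} = - \frac{3}{7} + \left(\left(Z^{2} - 6 Z\right) + 26\right) = - \frac{3}{7} + \left(26 + Z^{2} - 6 Z\right) = \frac{179}{7} + Z^{2} - 6 Z$)
$P{\left(-2 \right)} - F{\left(-57 \right)} = \left(-11177 + \left(-2\right)^{2} + 49 \left(-2\right)\right) - \left(\frac{179}{7} + \left(-57\right)^{2} - -342\right) = \left(-11177 + 4 - 98\right) - \left(\frac{179}{7} + 3249 + 342\right) = -11271 - \frac{25316}{7} = - \frac{104213}{7}$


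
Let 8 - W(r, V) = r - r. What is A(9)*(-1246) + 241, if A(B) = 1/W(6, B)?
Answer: 341/4 ≈ 85.250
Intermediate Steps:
W(r, V) = 8 (W(r, V) = 8 - (r - r) = 8 - 1*0 = 8 + 0 = 8)
A(B) = ⅛ (A(B) = 1/8 = ⅛)
A(9)*(-1246) + 241 = (⅛)*(-1246) + 241 = -623/4 + 241 = 341/4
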